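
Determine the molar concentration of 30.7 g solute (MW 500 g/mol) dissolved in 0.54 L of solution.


C = (mass / MW) / volume
C = (30.7 / 500) / 0.54
C = 0.1137 M

0.1137 M


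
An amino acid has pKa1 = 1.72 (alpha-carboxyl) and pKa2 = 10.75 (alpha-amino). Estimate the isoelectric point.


pI = (pKa1 + pKa2) / 2
pI = (1.72 + 10.75) / 2
pI = 6.235

6.235


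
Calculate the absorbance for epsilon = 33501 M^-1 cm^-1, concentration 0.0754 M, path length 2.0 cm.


A = epsilon * c * l
A = 33501 * 0.0754 * 2.0
A = 5051.9508

5051.9508


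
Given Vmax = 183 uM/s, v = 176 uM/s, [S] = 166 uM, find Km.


Km = [S] * (Vmax - v) / v
Km = 166 * (183 - 176) / 176
Km = 6.6023 uM

6.6023 uM


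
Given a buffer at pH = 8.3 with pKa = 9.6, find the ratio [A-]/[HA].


[A-]/[HA] = 10^(pH - pKa)
= 10^(8.3 - 9.6)
= 0.0501

0.0501


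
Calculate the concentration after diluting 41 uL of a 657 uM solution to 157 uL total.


C2 = C1 * V1 / V2
C2 = 657 * 41 / 157
C2 = 171.5732 uM

171.5732 uM


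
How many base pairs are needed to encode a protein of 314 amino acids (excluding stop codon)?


Each amino acid = 1 codon = 3 bp
bp = 314 * 3 = 942 bp

942 bp


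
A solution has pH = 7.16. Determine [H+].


[H+] = 10^(-pH)
[H+] = 10^(-7.16)
[H+] = 6.918e-08 M

6.918e-08 M


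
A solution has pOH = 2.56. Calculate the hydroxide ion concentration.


[OH-] = 10^(-pOH)
[OH-] = 10^(-2.56)
[OH-] = 0.0028 M

0.0028 M


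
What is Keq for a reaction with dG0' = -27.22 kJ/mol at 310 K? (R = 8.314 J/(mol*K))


Keq = exp(-dG0 * 1000 / (R * T))
Keq = exp(-(-27.22) * 1000 / (8.314 * 310))
Keq = 38610.377

38610.377


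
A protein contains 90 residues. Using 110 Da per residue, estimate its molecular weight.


MW = n_residues * 110 Da
MW = 90 * 110
MW = 9900 Da

9900 Da


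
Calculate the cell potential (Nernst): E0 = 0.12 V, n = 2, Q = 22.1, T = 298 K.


E = E0 - (RT/nF) * ln(Q)
E = 0.12 - (8.314 * 298 / (2 * 96485)) * ln(22.1)
E = 0.0803 V

0.0803 V


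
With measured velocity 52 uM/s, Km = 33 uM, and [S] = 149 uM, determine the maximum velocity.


Vmax = v * (Km + [S]) / [S]
Vmax = 52 * (33 + 149) / 149
Vmax = 63.5168 uM/s

63.5168 uM/s


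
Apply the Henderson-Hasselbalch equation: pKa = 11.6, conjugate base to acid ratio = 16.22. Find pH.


pH = pKa + log10([A-]/[HA])
pH = 11.6 + log10(16.22)
pH = 12.8101

12.8101


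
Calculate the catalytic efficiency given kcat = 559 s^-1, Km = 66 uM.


Catalytic efficiency = kcat / Km
= 559 / 66
= 8.4697 uM^-1*s^-1

8.4697 uM^-1*s^-1


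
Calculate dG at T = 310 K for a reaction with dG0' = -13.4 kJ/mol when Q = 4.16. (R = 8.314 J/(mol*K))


dG = dG0' + RT * ln(Q) / 1000
dG = -13.4 + 8.314 * 310 * ln(4.16) / 1000
dG = -9.726 kJ/mol

-9.726 kJ/mol


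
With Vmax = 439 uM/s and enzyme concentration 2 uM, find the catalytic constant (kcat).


kcat = Vmax / [E]t
kcat = 439 / 2
kcat = 219.5 s^-1

219.5 s^-1


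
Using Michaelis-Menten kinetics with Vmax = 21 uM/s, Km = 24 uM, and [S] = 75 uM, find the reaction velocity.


v = Vmax * [S] / (Km + [S])
v = 21 * 75 / (24 + 75)
v = 15.9091 uM/s

15.9091 uM/s


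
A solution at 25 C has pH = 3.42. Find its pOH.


pOH = 14 - pH
pOH = 14 - 3.42
pOH = 10.58

10.58


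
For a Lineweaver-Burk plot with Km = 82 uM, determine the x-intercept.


x-intercept = -1/Km
= -1/82
= -0.0122 1/uM

-0.0122 1/uM


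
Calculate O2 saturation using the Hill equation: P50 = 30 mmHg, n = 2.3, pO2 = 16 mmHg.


Y = pO2^n / (P50^n + pO2^n)
Y = 16^2.3 / (30^2.3 + 16^2.3)
Y = 19.06%

19.06%


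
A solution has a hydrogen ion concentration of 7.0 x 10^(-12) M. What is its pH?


pH = -log10([H+])
pH = -log10(7.0 x 10^(-12))
pH = 11.1549

11.1549


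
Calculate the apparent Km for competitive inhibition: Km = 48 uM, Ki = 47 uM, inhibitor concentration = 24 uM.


Km_app = Km * (1 + [I]/Ki)
Km_app = 48 * (1 + 24/47)
Km_app = 72.5106 uM

72.5106 uM


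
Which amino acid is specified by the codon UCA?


Standard genetic code lookup.
Codon UCA -> Ser

Ser


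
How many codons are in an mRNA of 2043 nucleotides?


codons = nucleotides / 3
codons = 2043 / 3 = 681

681


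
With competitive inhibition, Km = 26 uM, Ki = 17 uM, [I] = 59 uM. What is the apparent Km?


Km_app = Km * (1 + [I]/Ki)
Km_app = 26 * (1 + 59/17)
Km_app = 116.2353 uM

116.2353 uM


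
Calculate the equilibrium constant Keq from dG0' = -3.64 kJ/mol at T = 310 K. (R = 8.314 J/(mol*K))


Keq = exp(-dG0 * 1000 / (R * T))
Keq = exp(-(-3.64) * 1000 / (8.314 * 310))
Keq = 4.1054

4.1054


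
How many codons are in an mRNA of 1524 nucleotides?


codons = nucleotides / 3
codons = 1524 / 3 = 508

508


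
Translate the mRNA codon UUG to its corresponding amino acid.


Standard genetic code lookup.
Codon UUG -> Leu

Leu


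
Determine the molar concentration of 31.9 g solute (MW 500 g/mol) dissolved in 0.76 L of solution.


C = (mass / MW) / volume
C = (31.9 / 500) / 0.76
C = 0.0839 M

0.0839 M


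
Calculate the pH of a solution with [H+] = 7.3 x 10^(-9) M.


pH = -log10([H+])
pH = -log10(7.3 x 10^(-9))
pH = 8.1367

8.1367


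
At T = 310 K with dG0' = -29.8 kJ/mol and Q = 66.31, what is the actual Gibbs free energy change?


dG = dG0' + RT * ln(Q) / 1000
dG = -29.8 + 8.314 * 310 * ln(66.31) / 1000
dG = -18.9898 kJ/mol

-18.9898 kJ/mol


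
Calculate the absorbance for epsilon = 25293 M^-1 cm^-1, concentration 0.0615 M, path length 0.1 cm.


A = epsilon * c * l
A = 25293 * 0.0615 * 0.1
A = 155.552

155.552


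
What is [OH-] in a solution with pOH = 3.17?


[OH-] = 10^(-pOH)
[OH-] = 10^(-3.17)
[OH-] = 6.761e-04 M

6.761e-04 M


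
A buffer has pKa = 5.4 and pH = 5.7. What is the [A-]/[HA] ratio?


[A-]/[HA] = 10^(pH - pKa)
= 10^(5.7 - 5.4)
= 1.9953

1.9953


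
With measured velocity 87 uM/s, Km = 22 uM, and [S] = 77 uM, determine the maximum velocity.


Vmax = v * (Km + [S]) / [S]
Vmax = 87 * (22 + 77) / 77
Vmax = 111.8571 uM/s

111.8571 uM/s


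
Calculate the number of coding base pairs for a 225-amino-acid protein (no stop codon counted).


Each amino acid = 1 codon = 3 bp
bp = 225 * 3 = 675 bp

675 bp


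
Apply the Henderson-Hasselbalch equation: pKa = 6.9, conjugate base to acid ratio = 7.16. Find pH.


pH = pKa + log10([A-]/[HA])
pH = 6.9 + log10(7.16)
pH = 7.7549

7.7549


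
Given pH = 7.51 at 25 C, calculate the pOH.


pOH = 14 - pH
pOH = 14 - 7.51
pOH = 6.49

6.49


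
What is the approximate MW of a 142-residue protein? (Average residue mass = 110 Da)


MW = n_residues * 110 Da
MW = 142 * 110
MW = 15620 Da

15620 Da


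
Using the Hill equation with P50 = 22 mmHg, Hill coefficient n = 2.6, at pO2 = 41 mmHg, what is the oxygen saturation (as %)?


Y = pO2^n / (P50^n + pO2^n)
Y = 41^2.6 / (22^2.6 + 41^2.6)
Y = 83.46%

83.46%


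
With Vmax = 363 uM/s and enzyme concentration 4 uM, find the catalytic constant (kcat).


kcat = Vmax / [E]t
kcat = 363 / 4
kcat = 90.75 s^-1

90.75 s^-1


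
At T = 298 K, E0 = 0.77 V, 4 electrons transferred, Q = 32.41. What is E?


E = E0 - (RT/nF) * ln(Q)
E = 0.77 - (8.314 * 298 / (4 * 96485)) * ln(32.41)
E = 0.7477 V

0.7477 V


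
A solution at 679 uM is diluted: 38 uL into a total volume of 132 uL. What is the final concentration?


C2 = C1 * V1 / V2
C2 = 679 * 38 / 132
C2 = 195.4697 uM

195.4697 uM


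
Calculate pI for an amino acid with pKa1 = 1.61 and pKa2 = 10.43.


pI = (pKa1 + pKa2) / 2
pI = (1.61 + 10.43) / 2
pI = 6.02

6.02


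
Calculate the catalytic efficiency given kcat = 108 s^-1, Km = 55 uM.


Catalytic efficiency = kcat / Km
= 108 / 55
= 1.9636 uM^-1*s^-1

1.9636 uM^-1*s^-1


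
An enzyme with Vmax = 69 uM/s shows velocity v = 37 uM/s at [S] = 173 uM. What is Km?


Km = [S] * (Vmax - v) / v
Km = 173 * (69 - 37) / 37
Km = 149.6216 uM

149.6216 uM


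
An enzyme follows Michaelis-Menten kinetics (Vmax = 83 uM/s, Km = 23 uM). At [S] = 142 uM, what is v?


v = Vmax * [S] / (Km + [S])
v = 83 * 142 / (23 + 142)
v = 71.4303 uM/s

71.4303 uM/s


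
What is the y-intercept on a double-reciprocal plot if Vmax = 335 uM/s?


y-intercept = 1/Vmax
= 1/335
= 0.003 s/uM

0.003 s/uM


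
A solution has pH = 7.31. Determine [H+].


[H+] = 10^(-pH)
[H+] = 10^(-7.31)
[H+] = 4.898e-08 M

4.898e-08 M


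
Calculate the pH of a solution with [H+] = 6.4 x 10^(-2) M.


pH = -log10([H+])
pH = -log10(6.4 x 10^(-2))
pH = 1.1938

1.1938


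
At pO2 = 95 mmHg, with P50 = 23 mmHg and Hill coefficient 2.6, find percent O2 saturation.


Y = pO2^n / (P50^n + pO2^n)
Y = 95^2.6 / (23^2.6 + 95^2.6)
Y = 97.56%

97.56%


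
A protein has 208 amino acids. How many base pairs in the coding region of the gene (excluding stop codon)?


Each amino acid = 1 codon = 3 bp
bp = 208 * 3 = 624 bp

624 bp


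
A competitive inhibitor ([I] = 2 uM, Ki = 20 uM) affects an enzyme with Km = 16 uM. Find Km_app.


Km_app = Km * (1 + [I]/Ki)
Km_app = 16 * (1 + 2/20)
Km_app = 17.6 uM

17.6 uM


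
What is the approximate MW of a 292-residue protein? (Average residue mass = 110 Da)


MW = n_residues * 110 Da
MW = 292 * 110
MW = 32120 Da

32120 Da


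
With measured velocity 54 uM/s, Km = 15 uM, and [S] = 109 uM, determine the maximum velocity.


Vmax = v * (Km + [S]) / [S]
Vmax = 54 * (15 + 109) / 109
Vmax = 61.4312 uM/s

61.4312 uM/s


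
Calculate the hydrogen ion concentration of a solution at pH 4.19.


[H+] = 10^(-pH)
[H+] = 10^(-4.19)
[H+] = 6.457e-05 M

6.457e-05 M


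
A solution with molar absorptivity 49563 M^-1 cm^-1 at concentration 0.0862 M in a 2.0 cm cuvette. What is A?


A = epsilon * c * l
A = 49563 * 0.0862 * 2.0
A = 8544.6612

8544.6612


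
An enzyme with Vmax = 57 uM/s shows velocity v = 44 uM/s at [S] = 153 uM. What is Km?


Km = [S] * (Vmax - v) / v
Km = 153 * (57 - 44) / 44
Km = 45.2045 uM

45.2045 uM


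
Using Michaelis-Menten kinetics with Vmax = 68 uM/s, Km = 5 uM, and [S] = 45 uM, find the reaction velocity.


v = Vmax * [S] / (Km + [S])
v = 68 * 45 / (5 + 45)
v = 61.2 uM/s

61.2 uM/s


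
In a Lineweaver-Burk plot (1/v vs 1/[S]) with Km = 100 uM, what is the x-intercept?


x-intercept = -1/Km
= -1/100
= -0.01 1/uM

-0.01 1/uM


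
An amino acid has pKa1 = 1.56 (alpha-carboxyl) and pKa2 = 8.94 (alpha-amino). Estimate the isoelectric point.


pI = (pKa1 + pKa2) / 2
pI = (1.56 + 8.94) / 2
pI = 5.25

5.25


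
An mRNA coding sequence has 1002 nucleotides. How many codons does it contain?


codons = nucleotides / 3
codons = 1002 / 3 = 334

334


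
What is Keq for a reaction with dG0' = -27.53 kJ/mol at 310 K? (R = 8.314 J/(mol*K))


Keq = exp(-dG0 * 1000 / (R * T))
Keq = exp(-(-27.53) * 1000 / (8.314 * 310))
Keq = 43545.228

43545.228


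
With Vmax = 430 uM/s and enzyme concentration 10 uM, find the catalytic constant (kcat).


kcat = Vmax / [E]t
kcat = 430 / 10
kcat = 43.0 s^-1

43.0 s^-1


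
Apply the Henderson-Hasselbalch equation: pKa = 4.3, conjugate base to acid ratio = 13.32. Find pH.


pH = pKa + log10([A-]/[HA])
pH = 4.3 + log10(13.32)
pH = 5.4245

5.4245


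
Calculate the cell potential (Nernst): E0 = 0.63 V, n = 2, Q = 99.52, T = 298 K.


E = E0 - (RT/nF) * ln(Q)
E = 0.63 - (8.314 * 298 / (2 * 96485)) * ln(99.52)
E = 0.5709 V

0.5709 V


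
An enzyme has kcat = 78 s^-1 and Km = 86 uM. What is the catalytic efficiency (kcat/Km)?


Catalytic efficiency = kcat / Km
= 78 / 86
= 0.907 uM^-1*s^-1

0.907 uM^-1*s^-1


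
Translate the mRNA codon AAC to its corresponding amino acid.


Standard genetic code lookup.
Codon AAC -> Asn

Asn


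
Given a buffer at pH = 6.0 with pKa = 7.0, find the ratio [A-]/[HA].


[A-]/[HA] = 10^(pH - pKa)
= 10^(6.0 - 7.0)
= 0.1

0.1


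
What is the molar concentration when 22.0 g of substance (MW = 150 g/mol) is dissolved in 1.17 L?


C = (mass / MW) / volume
C = (22.0 / 150) / 1.17
C = 0.1254 M

0.1254 M


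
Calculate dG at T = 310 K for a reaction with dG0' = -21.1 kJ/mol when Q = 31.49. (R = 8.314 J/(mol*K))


dG = dG0' + RT * ln(Q) / 1000
dG = -21.1 + 8.314 * 310 * ln(31.49) / 1000
dG = -12.209 kJ/mol

-12.209 kJ/mol


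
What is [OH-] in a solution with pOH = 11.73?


[OH-] = 10^(-pOH)
[OH-] = 10^(-11.73)
[OH-] = 1.862e-12 M

1.862e-12 M


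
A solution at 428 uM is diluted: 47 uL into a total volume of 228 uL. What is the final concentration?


C2 = C1 * V1 / V2
C2 = 428 * 47 / 228
C2 = 88.2281 uM

88.2281 uM


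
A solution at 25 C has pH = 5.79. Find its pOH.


pOH = 14 - pH
pOH = 14 - 5.79
pOH = 8.21

8.21


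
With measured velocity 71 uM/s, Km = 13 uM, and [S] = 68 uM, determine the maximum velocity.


Vmax = v * (Km + [S]) / [S]
Vmax = 71 * (13 + 68) / 68
Vmax = 84.5735 uM/s

84.5735 uM/s


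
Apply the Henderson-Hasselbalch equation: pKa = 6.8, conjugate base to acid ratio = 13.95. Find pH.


pH = pKa + log10([A-]/[HA])
pH = 6.8 + log10(13.95)
pH = 7.9446

7.9446


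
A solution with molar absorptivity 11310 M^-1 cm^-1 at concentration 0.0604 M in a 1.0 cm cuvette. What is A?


A = epsilon * c * l
A = 11310 * 0.0604 * 1.0
A = 683.124

683.124


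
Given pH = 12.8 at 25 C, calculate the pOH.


pOH = 14 - pH
pOH = 14 - 12.8
pOH = 1.2

1.2


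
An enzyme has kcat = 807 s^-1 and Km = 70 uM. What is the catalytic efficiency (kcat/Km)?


Catalytic efficiency = kcat / Km
= 807 / 70
= 11.5286 uM^-1*s^-1

11.5286 uM^-1*s^-1


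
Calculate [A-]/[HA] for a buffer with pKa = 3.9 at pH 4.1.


[A-]/[HA] = 10^(pH - pKa)
= 10^(4.1 - 3.9)
= 1.5849

1.5849


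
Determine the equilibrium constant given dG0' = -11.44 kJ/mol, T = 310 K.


Keq = exp(-dG0 * 1000 / (R * T))
Keq = exp(-(-11.44) * 1000 / (8.314 * 310))
Keq = 84.6635

84.6635


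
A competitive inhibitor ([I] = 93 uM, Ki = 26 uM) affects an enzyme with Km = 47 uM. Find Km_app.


Km_app = Km * (1 + [I]/Ki)
Km_app = 47 * (1 + 93/26)
Km_app = 215.1154 uM

215.1154 uM


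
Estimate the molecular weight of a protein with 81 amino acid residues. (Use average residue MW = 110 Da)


MW = n_residues * 110 Da
MW = 81 * 110
MW = 8910 Da

8910 Da


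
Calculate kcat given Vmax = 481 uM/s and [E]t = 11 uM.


kcat = Vmax / [E]t
kcat = 481 / 11
kcat = 43.7273 s^-1

43.7273 s^-1


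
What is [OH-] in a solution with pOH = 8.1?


[OH-] = 10^(-pOH)
[OH-] = 10^(-8.1)
[OH-] = 7.943e-09 M

7.943e-09 M


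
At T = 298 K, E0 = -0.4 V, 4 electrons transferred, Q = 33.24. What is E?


E = E0 - (RT/nF) * ln(Q)
E = -0.4 - (8.314 * 298 / (4 * 96485)) * ln(33.24)
E = -0.4225 V

-0.4225 V


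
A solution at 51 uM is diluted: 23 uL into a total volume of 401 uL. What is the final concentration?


C2 = C1 * V1 / V2
C2 = 51 * 23 / 401
C2 = 2.9252 uM

2.9252 uM


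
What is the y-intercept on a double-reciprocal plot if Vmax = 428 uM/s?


y-intercept = 1/Vmax
= 1/428
= 0.0023 s/uM

0.0023 s/uM


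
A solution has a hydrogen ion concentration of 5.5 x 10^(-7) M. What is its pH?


pH = -log10([H+])
pH = -log10(5.5 x 10^(-7))
pH = 6.2596

6.2596


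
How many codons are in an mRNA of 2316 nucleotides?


codons = nucleotides / 3
codons = 2316 / 3 = 772

772


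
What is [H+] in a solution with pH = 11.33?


[H+] = 10^(-pH)
[H+] = 10^(-11.33)
[H+] = 4.677e-12 M

4.677e-12 M


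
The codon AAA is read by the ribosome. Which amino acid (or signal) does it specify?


Standard genetic code lookup.
Codon AAA -> Lys

Lys


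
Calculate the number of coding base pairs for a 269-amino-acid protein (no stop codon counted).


Each amino acid = 1 codon = 3 bp
bp = 269 * 3 = 807 bp

807 bp


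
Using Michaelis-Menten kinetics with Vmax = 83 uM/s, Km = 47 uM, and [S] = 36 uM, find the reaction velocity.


v = Vmax * [S] / (Km + [S])
v = 83 * 36 / (47 + 36)
v = 36.0 uM/s

36.0 uM/s


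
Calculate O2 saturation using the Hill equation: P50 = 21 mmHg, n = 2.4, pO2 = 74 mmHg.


Y = pO2^n / (P50^n + pO2^n)
Y = 74^2.4 / (21^2.4 + 74^2.4)
Y = 95.36%

95.36%


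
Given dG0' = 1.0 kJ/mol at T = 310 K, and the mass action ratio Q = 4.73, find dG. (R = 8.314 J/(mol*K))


dG = dG0' + RT * ln(Q) / 1000
dG = 1.0 + 8.314 * 310 * ln(4.73) / 1000
dG = 5.005 kJ/mol

5.005 kJ/mol


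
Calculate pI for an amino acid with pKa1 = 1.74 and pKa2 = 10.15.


pI = (pKa1 + pKa2) / 2
pI = (1.74 + 10.15) / 2
pI = 5.945

5.945


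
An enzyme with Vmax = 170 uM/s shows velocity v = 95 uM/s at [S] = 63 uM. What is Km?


Km = [S] * (Vmax - v) / v
Km = 63 * (170 - 95) / 95
Km = 49.7368 uM

49.7368 uM


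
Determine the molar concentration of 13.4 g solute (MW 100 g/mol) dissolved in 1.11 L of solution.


C = (mass / MW) / volume
C = (13.4 / 100) / 1.11
C = 0.1207 M

0.1207 M


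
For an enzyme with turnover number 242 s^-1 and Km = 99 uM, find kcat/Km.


Catalytic efficiency = kcat / Km
= 242 / 99
= 2.4444 uM^-1*s^-1

2.4444 uM^-1*s^-1


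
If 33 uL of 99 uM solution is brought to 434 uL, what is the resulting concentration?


C2 = C1 * V1 / V2
C2 = 99 * 33 / 434
C2 = 7.5276 uM

7.5276 uM


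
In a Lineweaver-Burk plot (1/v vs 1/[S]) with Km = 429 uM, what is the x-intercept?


x-intercept = -1/Km
= -1/429
= -0.0023 1/uM

-0.0023 1/uM


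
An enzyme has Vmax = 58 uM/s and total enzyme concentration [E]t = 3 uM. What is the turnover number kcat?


kcat = Vmax / [E]t
kcat = 58 / 3
kcat = 19.3333 s^-1

19.3333 s^-1


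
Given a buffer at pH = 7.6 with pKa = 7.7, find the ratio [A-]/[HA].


[A-]/[HA] = 10^(pH - pKa)
= 10^(7.6 - 7.7)
= 0.7943

0.7943


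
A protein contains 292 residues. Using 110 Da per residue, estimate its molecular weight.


MW = n_residues * 110 Da
MW = 292 * 110
MW = 32120 Da

32120 Da


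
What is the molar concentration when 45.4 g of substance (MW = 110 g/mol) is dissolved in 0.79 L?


C = (mass / MW) / volume
C = (45.4 / 110) / 0.79
C = 0.5224 M

0.5224 M


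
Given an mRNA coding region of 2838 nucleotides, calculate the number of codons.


codons = nucleotides / 3
codons = 2838 / 3 = 946

946


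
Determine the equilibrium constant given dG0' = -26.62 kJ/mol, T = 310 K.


Keq = exp(-dG0 * 1000 / (R * T))
Keq = exp(-(-26.62) * 1000 / (8.314 * 310))
Keq = 30591.5222

30591.5222


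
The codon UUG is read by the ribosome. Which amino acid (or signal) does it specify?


Standard genetic code lookup.
Codon UUG -> Leu

Leu


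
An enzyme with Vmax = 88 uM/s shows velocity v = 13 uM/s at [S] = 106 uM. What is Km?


Km = [S] * (Vmax - v) / v
Km = 106 * (88 - 13) / 13
Km = 611.5385 uM

611.5385 uM


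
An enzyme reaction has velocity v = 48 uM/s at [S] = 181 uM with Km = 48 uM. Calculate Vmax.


Vmax = v * (Km + [S]) / [S]
Vmax = 48 * (48 + 181) / 181
Vmax = 60.7293 uM/s

60.7293 uM/s


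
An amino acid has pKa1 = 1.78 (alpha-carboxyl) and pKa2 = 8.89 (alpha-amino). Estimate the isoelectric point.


pI = (pKa1 + pKa2) / 2
pI = (1.78 + 8.89) / 2
pI = 5.335

5.335


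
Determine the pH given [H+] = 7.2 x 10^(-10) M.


pH = -log10([H+])
pH = -log10(7.2 x 10^(-10))
pH = 9.1427

9.1427


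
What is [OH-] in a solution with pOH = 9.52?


[OH-] = 10^(-pOH)
[OH-] = 10^(-9.52)
[OH-] = 3.020e-10 M

3.020e-10 M


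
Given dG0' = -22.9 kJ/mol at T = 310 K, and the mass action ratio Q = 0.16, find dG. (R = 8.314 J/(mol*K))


dG = dG0' + RT * ln(Q) / 1000
dG = -22.9 + 8.314 * 310 * ln(0.16) / 1000
dG = -27.6232 kJ/mol

-27.6232 kJ/mol


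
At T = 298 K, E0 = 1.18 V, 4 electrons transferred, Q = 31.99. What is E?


E = E0 - (RT/nF) * ln(Q)
E = 1.18 - (8.314 * 298 / (4 * 96485)) * ln(31.99)
E = 1.1578 V

1.1578 V


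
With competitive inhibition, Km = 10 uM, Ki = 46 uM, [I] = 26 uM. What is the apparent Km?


Km_app = Km * (1 + [I]/Ki)
Km_app = 10 * (1 + 26/46)
Km_app = 15.6522 uM

15.6522 uM


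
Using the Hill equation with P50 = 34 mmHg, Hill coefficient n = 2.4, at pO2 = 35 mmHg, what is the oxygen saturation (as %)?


Y = pO2^n / (P50^n + pO2^n)
Y = 35^2.4 / (34^2.4 + 35^2.4)
Y = 51.74%

51.74%


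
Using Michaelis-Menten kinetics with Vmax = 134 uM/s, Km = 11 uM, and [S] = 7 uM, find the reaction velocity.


v = Vmax * [S] / (Km + [S])
v = 134 * 7 / (11 + 7)
v = 52.1111 uM/s

52.1111 uM/s


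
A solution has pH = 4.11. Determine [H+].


[H+] = 10^(-pH)
[H+] = 10^(-4.11)
[H+] = 7.762e-05 M

7.762e-05 M


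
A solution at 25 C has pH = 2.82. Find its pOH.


pOH = 14 - pH
pOH = 14 - 2.82
pOH = 11.18

11.18


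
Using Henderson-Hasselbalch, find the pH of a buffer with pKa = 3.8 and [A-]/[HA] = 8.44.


pH = pKa + log10([A-]/[HA])
pH = 3.8 + log10(8.44)
pH = 4.7263

4.7263


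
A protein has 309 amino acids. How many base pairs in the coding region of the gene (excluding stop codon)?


Each amino acid = 1 codon = 3 bp
bp = 309 * 3 = 927 bp

927 bp


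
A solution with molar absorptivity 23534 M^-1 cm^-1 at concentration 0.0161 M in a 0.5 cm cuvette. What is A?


A = epsilon * c * l
A = 23534 * 0.0161 * 0.5
A = 189.4487

189.4487


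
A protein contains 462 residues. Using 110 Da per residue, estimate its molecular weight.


MW = n_residues * 110 Da
MW = 462 * 110
MW = 50820 Da

50820 Da


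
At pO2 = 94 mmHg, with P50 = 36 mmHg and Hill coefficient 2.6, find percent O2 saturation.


Y = pO2^n / (P50^n + pO2^n)
Y = 94^2.6 / (36^2.6 + 94^2.6)
Y = 92.38%

92.38%


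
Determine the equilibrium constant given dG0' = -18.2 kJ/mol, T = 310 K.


Keq = exp(-dG0 * 1000 / (R * T))
Keq = exp(-(-18.2) * 1000 / (8.314 * 310))
Keq = 1166.2445

1166.2445


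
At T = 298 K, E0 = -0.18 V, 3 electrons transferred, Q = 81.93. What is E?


E = E0 - (RT/nF) * ln(Q)
E = -0.18 - (8.314 * 298 / (3 * 96485)) * ln(81.93)
E = -0.2177 V

-0.2177 V


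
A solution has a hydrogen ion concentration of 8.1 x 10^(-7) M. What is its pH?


pH = -log10([H+])
pH = -log10(8.1 x 10^(-7))
pH = 6.0915

6.0915


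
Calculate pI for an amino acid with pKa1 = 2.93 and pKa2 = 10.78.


pI = (pKa1 + pKa2) / 2
pI = (2.93 + 10.78) / 2
pI = 6.855

6.855


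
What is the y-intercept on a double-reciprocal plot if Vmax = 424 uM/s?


y-intercept = 1/Vmax
= 1/424
= 0.0024 s/uM

0.0024 s/uM


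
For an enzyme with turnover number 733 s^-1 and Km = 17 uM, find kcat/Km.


Catalytic efficiency = kcat / Km
= 733 / 17
= 43.1176 uM^-1*s^-1

43.1176 uM^-1*s^-1


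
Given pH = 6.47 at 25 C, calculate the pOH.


pOH = 14 - pH
pOH = 14 - 6.47
pOH = 7.53

7.53


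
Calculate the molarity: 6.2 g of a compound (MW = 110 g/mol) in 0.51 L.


C = (mass / MW) / volume
C = (6.2 / 110) / 0.51
C = 0.1105 M

0.1105 M


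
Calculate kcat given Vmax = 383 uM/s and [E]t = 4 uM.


kcat = Vmax / [E]t
kcat = 383 / 4
kcat = 95.75 s^-1

95.75 s^-1


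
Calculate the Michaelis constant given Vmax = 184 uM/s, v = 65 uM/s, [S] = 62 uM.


Km = [S] * (Vmax - v) / v
Km = 62 * (184 - 65) / 65
Km = 113.5077 uM

113.5077 uM


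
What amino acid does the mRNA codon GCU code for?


Standard genetic code lookup.
Codon GCU -> Ala

Ala


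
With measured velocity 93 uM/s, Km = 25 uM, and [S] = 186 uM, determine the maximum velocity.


Vmax = v * (Km + [S]) / [S]
Vmax = 93 * (25 + 186) / 186
Vmax = 105.5 uM/s

105.5 uM/s


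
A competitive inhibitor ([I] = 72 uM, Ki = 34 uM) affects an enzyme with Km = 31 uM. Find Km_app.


Km_app = Km * (1 + [I]/Ki)
Km_app = 31 * (1 + 72/34)
Km_app = 96.6471 uM

96.6471 uM


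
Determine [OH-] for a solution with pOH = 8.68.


[OH-] = 10^(-pOH)
[OH-] = 10^(-8.68)
[OH-] = 2.089e-09 M

2.089e-09 M


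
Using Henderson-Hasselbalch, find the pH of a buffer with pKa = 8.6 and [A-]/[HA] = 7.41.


pH = pKa + log10([A-]/[HA])
pH = 8.6 + log10(7.41)
pH = 9.4698

9.4698


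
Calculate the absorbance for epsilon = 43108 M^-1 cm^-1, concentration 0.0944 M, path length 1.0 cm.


A = epsilon * c * l
A = 43108 * 0.0944 * 1.0
A = 4069.3952

4069.3952


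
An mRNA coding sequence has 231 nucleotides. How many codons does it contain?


codons = nucleotides / 3
codons = 231 / 3 = 77

77


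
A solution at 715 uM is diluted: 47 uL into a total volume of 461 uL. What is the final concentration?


C2 = C1 * V1 / V2
C2 = 715 * 47 / 461
C2 = 72.8959 uM

72.8959 uM


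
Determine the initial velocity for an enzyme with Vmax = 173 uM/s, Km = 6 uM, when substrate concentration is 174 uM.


v = Vmax * [S] / (Km + [S])
v = 173 * 174 / (6 + 174)
v = 167.2333 uM/s

167.2333 uM/s


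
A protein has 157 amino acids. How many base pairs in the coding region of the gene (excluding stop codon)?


Each amino acid = 1 codon = 3 bp
bp = 157 * 3 = 471 bp

471 bp


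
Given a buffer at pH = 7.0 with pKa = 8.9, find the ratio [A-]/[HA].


[A-]/[HA] = 10^(pH - pKa)
= 10^(7.0 - 8.9)
= 0.0126

0.0126


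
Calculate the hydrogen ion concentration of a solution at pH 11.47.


[H+] = 10^(-pH)
[H+] = 10^(-11.47)
[H+] = 3.388e-12 M

3.388e-12 M


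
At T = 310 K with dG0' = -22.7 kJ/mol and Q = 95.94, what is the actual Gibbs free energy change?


dG = dG0' + RT * ln(Q) / 1000
dG = -22.7 + 8.314 * 310 * ln(95.94) / 1000
dG = -10.9377 kJ/mol

-10.9377 kJ/mol


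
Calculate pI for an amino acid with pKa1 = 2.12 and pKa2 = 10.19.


pI = (pKa1 + pKa2) / 2
pI = (2.12 + 10.19) / 2
pI = 6.155

6.155


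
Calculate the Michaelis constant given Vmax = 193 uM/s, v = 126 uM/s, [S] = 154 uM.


Km = [S] * (Vmax - v) / v
Km = 154 * (193 - 126) / 126
Km = 81.8889 uM

81.8889 uM


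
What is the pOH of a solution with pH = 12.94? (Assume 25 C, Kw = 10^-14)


pOH = 14 - pH
pOH = 14 - 12.94
pOH = 1.06

1.06


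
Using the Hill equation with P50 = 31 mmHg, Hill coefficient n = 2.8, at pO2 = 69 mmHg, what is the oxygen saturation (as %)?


Y = pO2^n / (P50^n + pO2^n)
Y = 69^2.8 / (31^2.8 + 69^2.8)
Y = 90.38%

90.38%


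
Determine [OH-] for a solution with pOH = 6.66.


[OH-] = 10^(-pOH)
[OH-] = 10^(-6.66)
[OH-] = 2.188e-07 M

2.188e-07 M


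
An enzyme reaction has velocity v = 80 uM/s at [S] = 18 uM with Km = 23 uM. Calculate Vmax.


Vmax = v * (Km + [S]) / [S]
Vmax = 80 * (23 + 18) / 18
Vmax = 182.2222 uM/s

182.2222 uM/s


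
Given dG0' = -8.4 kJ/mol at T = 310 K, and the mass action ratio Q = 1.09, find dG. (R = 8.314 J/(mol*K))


dG = dG0' + RT * ln(Q) / 1000
dG = -8.4 + 8.314 * 310 * ln(1.09) / 1000
dG = -8.1779 kJ/mol

-8.1779 kJ/mol


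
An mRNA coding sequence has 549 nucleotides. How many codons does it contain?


codons = nucleotides / 3
codons = 549 / 3 = 183

183


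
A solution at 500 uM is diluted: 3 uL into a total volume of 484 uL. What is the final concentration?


C2 = C1 * V1 / V2
C2 = 500 * 3 / 484
C2 = 3.0992 uM

3.0992 uM


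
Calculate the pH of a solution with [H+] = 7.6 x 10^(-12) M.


pH = -log10([H+])
pH = -log10(7.6 x 10^(-12))
pH = 11.1192

11.1192


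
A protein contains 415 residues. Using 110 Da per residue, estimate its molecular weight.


MW = n_residues * 110 Da
MW = 415 * 110
MW = 45650 Da

45650 Da


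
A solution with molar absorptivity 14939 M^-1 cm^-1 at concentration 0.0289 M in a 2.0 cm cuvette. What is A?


A = epsilon * c * l
A = 14939 * 0.0289 * 2.0
A = 863.4742

863.4742


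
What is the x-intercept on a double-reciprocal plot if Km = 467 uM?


x-intercept = -1/Km
= -1/467
= -0.0021 1/uM

-0.0021 1/uM


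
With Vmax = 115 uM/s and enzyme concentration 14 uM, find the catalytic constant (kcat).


kcat = Vmax / [E]t
kcat = 115 / 14
kcat = 8.2143 s^-1

8.2143 s^-1


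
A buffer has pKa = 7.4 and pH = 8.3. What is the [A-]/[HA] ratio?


[A-]/[HA] = 10^(pH - pKa)
= 10^(8.3 - 7.4)
= 7.9433

7.9433


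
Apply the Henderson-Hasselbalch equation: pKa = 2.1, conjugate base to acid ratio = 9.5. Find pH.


pH = pKa + log10([A-]/[HA])
pH = 2.1 + log10(9.5)
pH = 3.0777

3.0777


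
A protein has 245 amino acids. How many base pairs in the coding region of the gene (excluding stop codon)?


Each amino acid = 1 codon = 3 bp
bp = 245 * 3 = 735 bp

735 bp


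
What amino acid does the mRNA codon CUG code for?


Standard genetic code lookup.
Codon CUG -> Leu

Leu


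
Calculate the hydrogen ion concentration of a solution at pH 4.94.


[H+] = 10^(-pH)
[H+] = 10^(-4.94)
[H+] = 1.148e-05 M

1.148e-05 M


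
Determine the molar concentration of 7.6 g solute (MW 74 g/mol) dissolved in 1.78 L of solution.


C = (mass / MW) / volume
C = (7.6 / 74) / 1.78
C = 0.0577 M

0.0577 M


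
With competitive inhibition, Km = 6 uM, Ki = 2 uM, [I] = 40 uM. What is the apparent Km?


Km_app = Km * (1 + [I]/Ki)
Km_app = 6 * (1 + 40/2)
Km_app = 126.0 uM

126.0 uM


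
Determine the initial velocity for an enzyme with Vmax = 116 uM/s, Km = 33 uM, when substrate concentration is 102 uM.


v = Vmax * [S] / (Km + [S])
v = 116 * 102 / (33 + 102)
v = 87.6444 uM/s

87.6444 uM/s


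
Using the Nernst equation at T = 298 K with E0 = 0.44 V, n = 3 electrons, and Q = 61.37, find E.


E = E0 - (RT/nF) * ln(Q)
E = 0.44 - (8.314 * 298 / (3 * 96485)) * ln(61.37)
E = 0.4048 V

0.4048 V


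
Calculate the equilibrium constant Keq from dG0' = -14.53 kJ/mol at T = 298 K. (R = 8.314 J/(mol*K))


Keq = exp(-dG0 * 1000 / (R * T))
Keq = exp(-(-14.53) * 1000 / (8.314 * 298))
Keq = 352.3456

352.3456


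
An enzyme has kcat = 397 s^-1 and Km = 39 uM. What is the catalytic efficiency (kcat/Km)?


Catalytic efficiency = kcat / Km
= 397 / 39
= 10.1795 uM^-1*s^-1

10.1795 uM^-1*s^-1


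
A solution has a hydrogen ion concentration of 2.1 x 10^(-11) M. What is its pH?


pH = -log10([H+])
pH = -log10(2.1 x 10^(-11))
pH = 10.6778

10.6778


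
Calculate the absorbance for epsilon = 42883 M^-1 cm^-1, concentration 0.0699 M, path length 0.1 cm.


A = epsilon * c * l
A = 42883 * 0.0699 * 0.1
A = 299.7522

299.7522


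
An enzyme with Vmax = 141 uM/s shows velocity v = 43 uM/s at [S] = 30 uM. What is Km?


Km = [S] * (Vmax - v) / v
Km = 30 * (141 - 43) / 43
Km = 68.3721 uM

68.3721 uM


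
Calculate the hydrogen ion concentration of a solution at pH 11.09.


[H+] = 10^(-pH)
[H+] = 10^(-11.09)
[H+] = 8.128e-12 M

8.128e-12 M


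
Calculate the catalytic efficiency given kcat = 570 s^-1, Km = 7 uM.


Catalytic efficiency = kcat / Km
= 570 / 7
= 81.4286 uM^-1*s^-1

81.4286 uM^-1*s^-1


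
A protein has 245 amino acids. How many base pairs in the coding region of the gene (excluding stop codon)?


Each amino acid = 1 codon = 3 bp
bp = 245 * 3 = 735 bp

735 bp


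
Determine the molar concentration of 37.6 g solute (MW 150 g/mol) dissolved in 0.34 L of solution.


C = (mass / MW) / volume
C = (37.6 / 150) / 0.34
C = 0.7373 M

0.7373 M


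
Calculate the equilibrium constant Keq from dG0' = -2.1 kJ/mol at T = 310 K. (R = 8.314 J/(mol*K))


Keq = exp(-dG0 * 1000 / (R * T))
Keq = exp(-(-2.1) * 1000 / (8.314 * 310))
Keq = 2.2587

2.2587


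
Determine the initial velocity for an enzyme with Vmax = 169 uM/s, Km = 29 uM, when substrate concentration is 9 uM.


v = Vmax * [S] / (Km + [S])
v = 169 * 9 / (29 + 9)
v = 40.0263 uM/s

40.0263 uM/s


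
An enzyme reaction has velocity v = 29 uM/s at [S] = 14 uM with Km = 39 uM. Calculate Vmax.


Vmax = v * (Km + [S]) / [S]
Vmax = 29 * (39 + 14) / 14
Vmax = 109.7857 uM/s

109.7857 uM/s


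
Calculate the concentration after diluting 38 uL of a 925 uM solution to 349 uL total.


C2 = C1 * V1 / V2
C2 = 925 * 38 / 349
C2 = 100.7163 uM

100.7163 uM


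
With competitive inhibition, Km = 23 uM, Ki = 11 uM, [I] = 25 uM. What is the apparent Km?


Km_app = Km * (1 + [I]/Ki)
Km_app = 23 * (1 + 25/11)
Km_app = 75.2727 uM

75.2727 uM


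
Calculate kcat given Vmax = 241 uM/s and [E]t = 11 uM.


kcat = Vmax / [E]t
kcat = 241 / 11
kcat = 21.9091 s^-1

21.9091 s^-1


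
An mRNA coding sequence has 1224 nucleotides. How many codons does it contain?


codons = nucleotides / 3
codons = 1224 / 3 = 408

408


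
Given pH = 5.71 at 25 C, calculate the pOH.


pOH = 14 - pH
pOH = 14 - 5.71
pOH = 8.29

8.29


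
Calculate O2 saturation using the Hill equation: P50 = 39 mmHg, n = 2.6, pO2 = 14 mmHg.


Y = pO2^n / (P50^n + pO2^n)
Y = 14^2.6 / (39^2.6 + 14^2.6)
Y = 6.51%

6.51%


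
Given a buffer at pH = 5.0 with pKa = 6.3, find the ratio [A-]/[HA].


[A-]/[HA] = 10^(pH - pKa)
= 10^(5.0 - 6.3)
= 0.0501

0.0501


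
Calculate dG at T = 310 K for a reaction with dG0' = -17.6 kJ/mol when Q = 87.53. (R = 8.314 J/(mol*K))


dG = dG0' + RT * ln(Q) / 1000
dG = -17.6 + 8.314 * 310 * ln(87.53) / 1000
dG = -6.0742 kJ/mol

-6.0742 kJ/mol


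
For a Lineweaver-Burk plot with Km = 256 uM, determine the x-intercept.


x-intercept = -1/Km
= -1/256
= -0.0039 1/uM

-0.0039 1/uM


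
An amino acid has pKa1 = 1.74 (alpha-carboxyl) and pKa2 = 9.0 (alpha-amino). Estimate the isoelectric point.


pI = (pKa1 + pKa2) / 2
pI = (1.74 + 9.0) / 2
pI = 5.37

5.37


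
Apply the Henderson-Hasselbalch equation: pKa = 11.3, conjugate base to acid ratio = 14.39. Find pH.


pH = pKa + log10([A-]/[HA])
pH = 11.3 + log10(14.39)
pH = 12.4581

12.4581


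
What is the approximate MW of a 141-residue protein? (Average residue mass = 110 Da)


MW = n_residues * 110 Da
MW = 141 * 110
MW = 15510 Da

15510 Da


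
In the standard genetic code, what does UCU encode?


Standard genetic code lookup.
Codon UCU -> Ser

Ser


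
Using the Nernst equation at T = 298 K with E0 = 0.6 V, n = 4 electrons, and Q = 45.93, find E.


E = E0 - (RT/nF) * ln(Q)
E = 0.6 - (8.314 * 298 / (4 * 96485)) * ln(45.93)
E = 0.5754 V

0.5754 V


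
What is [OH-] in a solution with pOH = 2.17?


[OH-] = 10^(-pOH)
[OH-] = 10^(-2.17)
[OH-] = 0.0068 M

0.0068 M


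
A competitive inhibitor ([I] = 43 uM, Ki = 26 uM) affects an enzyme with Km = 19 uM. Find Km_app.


Km_app = Km * (1 + [I]/Ki)
Km_app = 19 * (1 + 43/26)
Km_app = 50.4231 uM

50.4231 uM


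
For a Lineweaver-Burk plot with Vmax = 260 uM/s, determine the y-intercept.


y-intercept = 1/Vmax
= 1/260
= 0.0038 s/uM

0.0038 s/uM


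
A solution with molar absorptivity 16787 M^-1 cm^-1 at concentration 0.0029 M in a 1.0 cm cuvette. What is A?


A = epsilon * c * l
A = 16787 * 0.0029 * 1.0
A = 48.6823

48.6823


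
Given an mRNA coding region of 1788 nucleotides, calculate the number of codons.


codons = nucleotides / 3
codons = 1788 / 3 = 596

596


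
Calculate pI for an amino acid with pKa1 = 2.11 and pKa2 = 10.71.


pI = (pKa1 + pKa2) / 2
pI = (2.11 + 10.71) / 2
pI = 6.41

6.41


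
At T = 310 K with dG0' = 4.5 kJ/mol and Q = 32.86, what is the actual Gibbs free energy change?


dG = dG0' + RT * ln(Q) / 1000
dG = 4.5 + 8.314 * 310 * ln(32.86) / 1000
dG = 13.5007 kJ/mol

13.5007 kJ/mol


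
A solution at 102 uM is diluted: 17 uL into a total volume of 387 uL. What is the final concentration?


C2 = C1 * V1 / V2
C2 = 102 * 17 / 387
C2 = 4.4806 uM

4.4806 uM


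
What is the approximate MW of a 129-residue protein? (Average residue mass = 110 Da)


MW = n_residues * 110 Da
MW = 129 * 110
MW = 14190 Da

14190 Da


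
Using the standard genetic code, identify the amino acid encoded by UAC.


Standard genetic code lookup.
Codon UAC -> Tyr

Tyr


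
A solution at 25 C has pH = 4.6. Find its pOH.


pOH = 14 - pH
pOH = 14 - 4.6
pOH = 9.4

9.4


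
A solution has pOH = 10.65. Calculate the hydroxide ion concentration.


[OH-] = 10^(-pOH)
[OH-] = 10^(-10.65)
[OH-] = 2.239e-11 M

2.239e-11 M


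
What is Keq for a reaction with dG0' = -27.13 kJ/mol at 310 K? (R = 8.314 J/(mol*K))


Keq = exp(-dG0 * 1000 / (R * T))
Keq = exp(-(-27.13) * 1000 / (8.314 * 310))
Keq = 37285.3822

37285.3822


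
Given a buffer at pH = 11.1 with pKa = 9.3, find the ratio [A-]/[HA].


[A-]/[HA] = 10^(pH - pKa)
= 10^(11.1 - 9.3)
= 63.0957

63.0957


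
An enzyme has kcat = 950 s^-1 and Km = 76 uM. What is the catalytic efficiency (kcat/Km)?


Catalytic efficiency = kcat / Km
= 950 / 76
= 12.5 uM^-1*s^-1

12.5 uM^-1*s^-1


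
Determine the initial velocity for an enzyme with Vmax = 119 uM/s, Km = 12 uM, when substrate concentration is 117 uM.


v = Vmax * [S] / (Km + [S])
v = 119 * 117 / (12 + 117)
v = 107.9302 uM/s

107.9302 uM/s


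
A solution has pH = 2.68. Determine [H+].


[H+] = 10^(-pH)
[H+] = 10^(-2.68)
[H+] = 0.0021 M

0.0021 M


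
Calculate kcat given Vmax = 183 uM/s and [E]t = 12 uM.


kcat = Vmax / [E]t
kcat = 183 / 12
kcat = 15.25 s^-1

15.25 s^-1


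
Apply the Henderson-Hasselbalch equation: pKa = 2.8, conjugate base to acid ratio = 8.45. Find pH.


pH = pKa + log10([A-]/[HA])
pH = 2.8 + log10(8.45)
pH = 3.7269

3.7269


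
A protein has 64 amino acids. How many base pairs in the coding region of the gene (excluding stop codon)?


Each amino acid = 1 codon = 3 bp
bp = 64 * 3 = 192 bp

192 bp


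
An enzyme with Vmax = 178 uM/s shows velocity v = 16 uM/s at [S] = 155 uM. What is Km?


Km = [S] * (Vmax - v) / v
Km = 155 * (178 - 16) / 16
Km = 1569.375 uM

1569.375 uM


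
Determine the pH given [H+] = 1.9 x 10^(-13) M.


pH = -log10([H+])
pH = -log10(1.9 x 10^(-13))
pH = 12.7212

12.7212


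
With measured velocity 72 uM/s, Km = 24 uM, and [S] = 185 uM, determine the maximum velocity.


Vmax = v * (Km + [S]) / [S]
Vmax = 72 * (24 + 185) / 185
Vmax = 81.3405 uM/s

81.3405 uM/s


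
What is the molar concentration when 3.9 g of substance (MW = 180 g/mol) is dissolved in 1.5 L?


C = (mass / MW) / volume
C = (3.9 / 180) / 1.5
C = 0.0144 M

0.0144 M


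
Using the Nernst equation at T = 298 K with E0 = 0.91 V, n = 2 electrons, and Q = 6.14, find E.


E = E0 - (RT/nF) * ln(Q)
E = 0.91 - (8.314 * 298 / (2 * 96485)) * ln(6.14)
E = 0.8867 V

0.8867 V


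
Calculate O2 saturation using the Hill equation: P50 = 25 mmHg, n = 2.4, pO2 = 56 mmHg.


Y = pO2^n / (P50^n + pO2^n)
Y = 56^2.4 / (25^2.4 + 56^2.4)
Y = 87.39%

87.39%


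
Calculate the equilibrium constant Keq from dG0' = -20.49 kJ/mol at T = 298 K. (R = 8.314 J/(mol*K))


Keq = exp(-dG0 * 1000 / (R * T))
Keq = exp(-(-20.49) * 1000 / (8.314 * 298))
Keq = 3905.7049

3905.7049


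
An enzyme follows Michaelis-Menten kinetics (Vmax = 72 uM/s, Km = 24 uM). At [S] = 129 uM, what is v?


v = Vmax * [S] / (Km + [S])
v = 72 * 129 / (24 + 129)
v = 60.7059 uM/s

60.7059 uM/s


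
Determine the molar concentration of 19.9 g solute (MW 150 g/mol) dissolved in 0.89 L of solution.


C = (mass / MW) / volume
C = (19.9 / 150) / 0.89
C = 0.1491 M

0.1491 M


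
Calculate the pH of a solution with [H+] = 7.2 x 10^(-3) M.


pH = -log10([H+])
pH = -log10(7.2 x 10^(-3))
pH = 2.1427

2.1427


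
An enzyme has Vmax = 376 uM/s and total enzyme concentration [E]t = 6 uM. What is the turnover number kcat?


kcat = Vmax / [E]t
kcat = 376 / 6
kcat = 62.6667 s^-1

62.6667 s^-1


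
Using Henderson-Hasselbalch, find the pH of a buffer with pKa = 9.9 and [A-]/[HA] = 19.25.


pH = pKa + log10([A-]/[HA])
pH = 9.9 + log10(19.25)
pH = 11.1844

11.1844


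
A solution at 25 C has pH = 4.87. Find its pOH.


pOH = 14 - pH
pOH = 14 - 4.87
pOH = 9.13

9.13


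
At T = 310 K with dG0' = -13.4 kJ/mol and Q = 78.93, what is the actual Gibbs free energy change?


dG = dG0' + RT * ln(Q) / 1000
dG = -13.4 + 8.314 * 310 * ln(78.93) / 1000
dG = -2.1407 kJ/mol

-2.1407 kJ/mol
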